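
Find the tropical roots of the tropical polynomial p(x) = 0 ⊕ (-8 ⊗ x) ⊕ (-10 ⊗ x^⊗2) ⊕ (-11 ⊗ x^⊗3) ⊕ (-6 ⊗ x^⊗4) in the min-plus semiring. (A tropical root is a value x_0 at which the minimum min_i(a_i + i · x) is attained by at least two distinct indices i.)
Roots: {-5, 1, 2, 8}

Each tropical root is a break point of the lower envelope of the lines y = a_i + i · x (there are 5 lines, with slopes 0, 1, ..., 4). Only the lines that attain the minimum somewhere contribute to roots; other lines are dominated. Here the surviving (envelope) indices are i = 4, i = 3, i = 2, i = 1, i = 0.
Intersections between consecutive envelope lines give the roots: for adjacent envelope indices i < j the intersection is x = (a_i − a_j) / (j − i). Reading off the sorted break points: {-5, 1, 2, 8}.
Verification: at each break x_0, at least two indices attain the minimum of min_i(a_i + i · x_0).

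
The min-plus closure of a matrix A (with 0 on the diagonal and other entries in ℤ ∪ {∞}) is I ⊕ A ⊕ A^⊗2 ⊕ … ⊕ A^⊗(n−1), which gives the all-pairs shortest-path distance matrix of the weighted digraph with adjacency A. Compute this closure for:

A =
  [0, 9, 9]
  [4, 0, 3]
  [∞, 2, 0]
Closure =
  [0, 9, 9]
  [4, 0, 3]
  [6, 2, 0]

This is the Floyd-Warshall all-pairs shortest-path computation. For each intermediate vertex k = 0, 1, …, 2, update dist[i][j] ← min(dist[i][j], dist[i][k] + dist[k][j]). The final matrix gives, for each (i, j), the minimum total weight of any directed path from i to j (possibly empty when i = j).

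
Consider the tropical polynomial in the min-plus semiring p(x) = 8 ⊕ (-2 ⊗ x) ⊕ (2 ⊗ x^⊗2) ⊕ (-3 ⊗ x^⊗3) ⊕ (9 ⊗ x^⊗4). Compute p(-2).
p(-2) = -9

A tropical monomial a ⊗ x^⊗i evaluates to a + i · x. Evaluating each term at x = -2:
  Term 0 contributes 8 + 0 · -2 = 8
  Term 1 contributes -2 + 1 · -2 = -4
  Term 2 contributes 2 + 2 · -2 = -2
  Term 3 contributes -3 + 3 · -2 = -9
  Term 4 contributes 9 + 4 · -2 = 1
p(-2) = ⊕ of these = min[8, -4, -2, -9, 1] = -9.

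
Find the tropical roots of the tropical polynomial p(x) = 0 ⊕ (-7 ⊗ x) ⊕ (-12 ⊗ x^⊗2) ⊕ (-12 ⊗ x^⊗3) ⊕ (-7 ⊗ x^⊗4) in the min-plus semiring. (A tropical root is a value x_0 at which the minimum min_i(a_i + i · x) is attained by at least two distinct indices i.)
Roots: {-5, 0, 5, 7}

Each tropical root is a break point of the lower envelope of the lines y = a_i + i · x (there are 5 lines, with slopes 0, 1, ..., 4). Only the lines that attain the minimum somewhere contribute to roots; other lines are dominated. Here the surviving (envelope) indices are i = 4, i = 3, i = 2, i = 1, i = 0.
Intersections between consecutive envelope lines give the roots: for adjacent envelope indices i < j the intersection is x = (a_i − a_j) / (j − i). Reading off the sorted break points: {-5, 0, 5, 7}.
Verification: at each break x_0, at least two indices attain the minimum of min_i(a_i + i · x_0).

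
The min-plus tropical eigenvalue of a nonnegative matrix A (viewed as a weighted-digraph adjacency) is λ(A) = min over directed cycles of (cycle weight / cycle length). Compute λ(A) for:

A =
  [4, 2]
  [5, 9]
λ(A) = 7/2

Enumerate directed cycles and compute their means (weight / length). Sample:
  cycle 0 → 0: weight = 4, length = 1, mean = 4/1 ≈ 4.000
  cycle 1 → 1: weight = 9, length = 1, mean = 9/1 ≈ 9.000
  cycle 0 → 1 → 0: weight = 7, length = 2, mean = 7/2 ≈ 3.500
  cycle 1 → 0 → 1: weight = 7, length = 2, mean = 7/2 ≈ 3.500
Minimum mean = 3.500, attained e.g. along the cycle 0 → 1 → 0 with weight 7 and length 2. So λ(A) = 7/2 = 7/2.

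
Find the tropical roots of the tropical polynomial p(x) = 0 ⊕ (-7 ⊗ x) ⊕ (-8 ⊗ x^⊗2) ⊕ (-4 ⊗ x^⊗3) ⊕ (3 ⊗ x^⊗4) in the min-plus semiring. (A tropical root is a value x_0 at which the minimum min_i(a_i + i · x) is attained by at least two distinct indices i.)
Roots: {-7, -4, 1, 7}

Each tropical root is a break point of the lower envelope of the lines y = a_i + i · x (there are 5 lines, with slopes 0, 1, ..., 4). Only the lines that attain the minimum somewhere contribute to roots; other lines are dominated. Here the surviving (envelope) indices are i = 4, i = 3, i = 2, i = 1, i = 0.
Intersections between consecutive envelope lines give the roots: for adjacent envelope indices i < j the intersection is x = (a_i − a_j) / (j − i). Reading off the sorted break points: {-7, -4, 1, 7}.
Verification: at each break x_0, at least two indices attain the minimum of min_i(a_i + i · x_0).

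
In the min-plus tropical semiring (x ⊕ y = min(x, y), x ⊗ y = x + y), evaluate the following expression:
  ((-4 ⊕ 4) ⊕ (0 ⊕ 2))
((-4 ⊕ 4) ⊕ (0 ⊕ 2)) = -4

Expand innermost to outermost. Recall ⊕ takes the minimum of its arguments and ⊗ takes their sum. Working out the expression ((-4 ⊕ 4) ⊕ (0 ⊕ 2)) gives -4.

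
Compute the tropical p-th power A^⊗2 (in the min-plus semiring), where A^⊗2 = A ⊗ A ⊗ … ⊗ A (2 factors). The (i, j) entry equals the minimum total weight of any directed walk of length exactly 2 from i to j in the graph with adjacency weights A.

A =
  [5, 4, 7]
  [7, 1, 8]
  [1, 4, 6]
A^⊗2 =
  [8, 5, 12]
  [8, 2, 9]
  [6, 5, 8]

Each entry (A^⊗2)_ij equals the minimum over all length-2 walks i = v_0 → v_1 → … → v_2 = j of Σ_t A[v_t][v_{t+1}]. For example, for (i, j) = (0, 2) we minimise over 3 possible intermediate vertex sequences; the minimum is 12, attained along the walk 0 → 0 → 2.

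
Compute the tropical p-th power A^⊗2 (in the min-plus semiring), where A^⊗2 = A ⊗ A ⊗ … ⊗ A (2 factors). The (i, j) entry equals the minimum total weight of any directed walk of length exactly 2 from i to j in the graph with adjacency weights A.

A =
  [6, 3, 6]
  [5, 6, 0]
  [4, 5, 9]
A^⊗2 =
  [8, 9, 3]
  [4, 5, 6]
  [10, 7, 5]

Each entry (A^⊗2)_ij equals the minimum over all length-2 walks i = v_0 → v_1 → … → v_2 = j of Σ_t A[v_t][v_{t+1}]. For example, for (i, j) = (0, 2) we minimise over 3 possible intermediate vertex sequences; the minimum is 3, attained along the walk 0 → 1 → 2.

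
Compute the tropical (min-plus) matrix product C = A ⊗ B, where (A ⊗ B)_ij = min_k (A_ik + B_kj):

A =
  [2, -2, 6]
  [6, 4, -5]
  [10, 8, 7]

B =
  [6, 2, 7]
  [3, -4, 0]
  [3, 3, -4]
A ⊗ B =
  [1, -6, -2]
  [-2, -2, -9]
  [10, 4, 3]

Apply the min-plus product entry-by-entry:
  C[0][0] = min over k of (A[0][0] + B[0][0] = 2 + 6 = 8, A[0][1] + B[1][0] = -2 + 3 = 1, A[0][2] + B[2][0] = 6 + 3 = 9) = 1 (attained at k = 1)
  C[0][1] = min over k of (A[0][0] + B[0][1] = 2 + 2 = 4, A[0][1] + B[1][1] = -2 + -4 = -6, A[0][2] + B[2][1] = 6 + 3 = 9) = -6 (attained at k = 1)
  C[0][2] = min over k of (A[0][0] + B[0][2] = 2 + 7 = 9, A[0][1] + B[1][2] = -2 + 0 = -2, A[0][2] + B[2][2] = 6 + -4 = 2) = -2 (attained at k = 1)
  C[1][0] = min over k of (A[1][0] + B[0][0] = 6 + 6 = 12, A[1][1] + B[1][0] = 4 + 3 = 7, A[1][2] + B[2][0] = -5 + 3 = -2) = -2 (attained at k = 2)
  C[1][1] = min over k of (A[1][0] + B[0][1] = 6 + 2 = 8, A[1][1] + B[1][1] = 4 + -4 = 0, A[1][2] + B[2][1] = -5 + 3 = -2) = -2 (attained at k = 2)
  C[1][2] = min over k of (A[1][0] + B[0][2] = 6 + 7 = 13, A[1][1] + B[1][2] = 4 + 0 = 4, A[1][2] + B[2][2] = -5 + -4 = -9) = -9 (attained at k = 2)
  C[2][0] = min over k of (A[2][0] + B[0][0] = 10 + 6 = 16, A[2][1] + B[1][0] = 8 + 3 = 11, A[2][2] + B[2][0] = 7 + 3 = 10) = 10 (attained at k = 2)
  C[2][1] = min over k of (A[2][0] + B[0][1] = 10 + 2 = 12, A[2][1] + B[1][1] = 8 + -4 = 4, A[2][2] + B[2][1] = 7 + 3 = 10) = 4 (attained at k = 1)
  C[2][2] = min over k of (A[2][0] + B[0][2] = 10 + 7 = 17, A[2][1] + B[1][2] = 8 + 0 = 8, A[2][2] + B[2][2] = 7 + -4 = 3) = 3 (attained at k = 2)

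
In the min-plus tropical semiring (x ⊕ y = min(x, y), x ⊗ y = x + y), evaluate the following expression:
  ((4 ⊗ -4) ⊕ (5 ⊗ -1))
((4 ⊗ -4) ⊕ (5 ⊗ -1)) = 0

Expand innermost to outermost. Recall ⊕ takes the minimum of its arguments and ⊗ takes their sum. Working out the expression ((4 ⊗ -4) ⊕ (5 ⊗ -1)) gives 0.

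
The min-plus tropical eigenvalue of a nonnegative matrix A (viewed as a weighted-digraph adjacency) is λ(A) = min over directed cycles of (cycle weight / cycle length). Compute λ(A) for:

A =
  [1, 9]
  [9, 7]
λ(A) = 1

Enumerate directed cycles and compute their means (weight / length). Sample:
  cycle 0 → 0: weight = 1, length = 1, mean = 1/1 ≈ 1.000
  cycle 1 → 1: weight = 7, length = 1, mean = 7/1 ≈ 7.000
  cycle 0 → 1 → 0: weight = 18, length = 2, mean = 18/2 ≈ 9.000
  cycle 1 → 0 → 1: weight = 18, length = 2, mean = 18/2 ≈ 9.000
Minimum mean = 1.000, attained e.g. along the cycle 0 → 0 with weight 1 and length 1. So λ(A) = 1/1 = 1.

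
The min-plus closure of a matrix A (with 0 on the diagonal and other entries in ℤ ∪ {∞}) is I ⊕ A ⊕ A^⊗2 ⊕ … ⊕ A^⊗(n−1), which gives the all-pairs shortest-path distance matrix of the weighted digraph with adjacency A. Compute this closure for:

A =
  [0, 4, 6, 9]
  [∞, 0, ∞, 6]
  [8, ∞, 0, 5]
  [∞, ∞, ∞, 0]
Closure =
  [0, 4, 6, 9]
  [∞, 0, ∞, 6]
  [8, 12, 0, 5]
  [∞, ∞, ∞, 0]

This is the Floyd-Warshall all-pairs shortest-path computation. For each intermediate vertex k = 0, 1, …, 3, update dist[i][j] ← min(dist[i][j], dist[i][k] + dist[k][j]). The final matrix gives, for each (i, j), the minimum total weight of any directed path from i to j (possibly empty when i = j).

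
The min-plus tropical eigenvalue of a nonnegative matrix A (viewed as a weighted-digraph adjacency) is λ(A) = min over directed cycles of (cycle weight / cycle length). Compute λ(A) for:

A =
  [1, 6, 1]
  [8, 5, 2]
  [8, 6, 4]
λ(A) = 1

Enumerate directed cycles and compute their means (weight / length). Sample:
  cycle 0 → 0: weight = 1, length = 1, mean = 1/1 ≈ 1.000
  cycle 1 → 1: weight = 5, length = 1, mean = 5/1 ≈ 5.000
  cycle 2 → 2: weight = 4, length = 1, mean = 4/1 ≈ 4.000
  cycle 0 → 1 → 0: weight = 14, length = 2, mean = 14/2 ≈ 7.000
  cycle 0 → 2 → 0: weight = 9, length = 2, mean = 9/2 ≈ 4.500
  cycle 1 → 0 → 1: weight = 14, length = 2, mean = 14/2 ≈ 7.000
Minimum mean = 1.000, attained e.g. along the cycle 0 → 0 with weight 1 and length 1. So λ(A) = 1/1 = 1.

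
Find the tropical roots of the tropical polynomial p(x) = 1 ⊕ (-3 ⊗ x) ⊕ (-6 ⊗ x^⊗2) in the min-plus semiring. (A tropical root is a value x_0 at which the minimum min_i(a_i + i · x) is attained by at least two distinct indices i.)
Roots: {3, 4}

Each tropical root is a break point of the lower envelope of the lines y = a_i + i · x (there are 3 lines, with slopes 0, 1, ..., 2). Only the lines that attain the minimum somewhere contribute to roots; other lines are dominated. Here the surviving (envelope) indices are i = 2, i = 1, i = 0.
Intersections between consecutive envelope lines give the roots: for adjacent envelope indices i < j the intersection is x = (a_i − a_j) / (j − i). Reading off the sorted break points: {3, 4}.
Verification: at each break x_0, at least two indices attain the minimum of min_i(a_i + i · x_0).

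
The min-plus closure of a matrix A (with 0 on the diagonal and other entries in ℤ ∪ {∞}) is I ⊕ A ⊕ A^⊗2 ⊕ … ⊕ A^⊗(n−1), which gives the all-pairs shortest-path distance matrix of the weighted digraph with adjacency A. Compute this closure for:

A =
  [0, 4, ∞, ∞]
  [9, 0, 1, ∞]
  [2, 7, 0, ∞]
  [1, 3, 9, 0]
Closure =
  [0, 4, 5, ∞]
  [3, 0, 1, ∞]
  [2, 6, 0, ∞]
  [1, 3, 4, 0]

This is the Floyd-Warshall all-pairs shortest-path computation. For each intermediate vertex k = 0, 1, …, 3, update dist[i][j] ← min(dist[i][j], dist[i][k] + dist[k][j]). The final matrix gives, for each (i, j), the minimum total weight of any directed path from i to j (possibly empty when i = j).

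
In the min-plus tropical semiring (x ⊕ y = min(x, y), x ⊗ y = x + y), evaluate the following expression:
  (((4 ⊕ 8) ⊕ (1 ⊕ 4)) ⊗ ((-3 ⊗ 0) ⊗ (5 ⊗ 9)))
(((4 ⊕ 8) ⊕ (1 ⊕ 4)) ⊗ ((-3 ⊗ 0) ⊗ (5 ⊗ 9))) = 12

Expand innermost to outermost. Recall ⊕ takes the minimum of its arguments and ⊗ takes their sum. Working out the expression (((4 ⊕ 8) ⊕ (1 ⊕ 4)) ⊗ ((-3 ⊗ 0) ⊗ (5 ⊗ 9))) gives 12.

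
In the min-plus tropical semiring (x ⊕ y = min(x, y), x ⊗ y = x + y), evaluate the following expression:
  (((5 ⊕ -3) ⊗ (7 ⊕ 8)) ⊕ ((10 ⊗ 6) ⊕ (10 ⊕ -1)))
(((5 ⊕ -3) ⊗ (7 ⊕ 8)) ⊕ ((10 ⊗ 6) ⊕ (10 ⊕ -1))) = -1

Expand innermost to outermost. Recall ⊕ takes the minimum of its arguments and ⊗ takes their sum. Working out the expression (((5 ⊕ -3) ⊗ (7 ⊕ 8)) ⊕ ((10 ⊗ 6) ⊕ (10 ⊕ -1))) gives -1.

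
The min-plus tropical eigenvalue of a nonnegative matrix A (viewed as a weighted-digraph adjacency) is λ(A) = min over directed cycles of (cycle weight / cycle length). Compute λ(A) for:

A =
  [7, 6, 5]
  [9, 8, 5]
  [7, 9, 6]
λ(A) = 6

Enumerate directed cycles and compute their means (weight / length). Sample:
  cycle 0 → 0: weight = 7, length = 1, mean = 7/1 ≈ 7.000
  cycle 1 → 1: weight = 8, length = 1, mean = 8/1 ≈ 8.000
  cycle 2 → 2: weight = 6, length = 1, mean = 6/1 ≈ 6.000
  cycle 0 → 1 → 0: weight = 15, length = 2, mean = 15/2 ≈ 7.500
  cycle 0 → 2 → 0: weight = 12, length = 2, mean = 12/2 ≈ 6.000
  cycle 1 → 0 → 1: weight = 15, length = 2, mean = 15/2 ≈ 7.500
Minimum mean = 6.000, attained e.g. along the cycle 2 → 2 with weight 6 and length 1. So λ(A) = 6/1 = 6.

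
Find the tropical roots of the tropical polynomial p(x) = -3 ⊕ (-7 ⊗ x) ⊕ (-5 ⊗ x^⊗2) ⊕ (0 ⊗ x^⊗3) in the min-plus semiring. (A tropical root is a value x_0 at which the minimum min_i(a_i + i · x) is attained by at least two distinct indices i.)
Roots: {-5, -2, 4}

Each tropical root is a break point of the lower envelope of the lines y = a_i + i · x (there are 4 lines, with slopes 0, 1, ..., 3). Only the lines that attain the minimum somewhere contribute to roots; other lines are dominated. Here the surviving (envelope) indices are i = 3, i = 2, i = 1, i = 0.
Intersections between consecutive envelope lines give the roots: for adjacent envelope indices i < j the intersection is x = (a_i − a_j) / (j − i). Reading off the sorted break points: {-5, -2, 4}.
Verification: at each break x_0, at least two indices attain the minimum of min_i(a_i + i · x_0).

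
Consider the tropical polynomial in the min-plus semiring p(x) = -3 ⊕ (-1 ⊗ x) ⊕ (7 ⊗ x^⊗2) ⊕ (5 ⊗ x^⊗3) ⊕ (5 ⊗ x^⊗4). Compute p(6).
p(6) = -3

A tropical monomial a ⊗ x^⊗i evaluates to a + i · x. Evaluating each term at x = 6:
  Term 0 contributes -3 + 0 · 6 = -3
  Term 1 contributes -1 + 1 · 6 = 5
  Term 2 contributes 7 + 2 · 6 = 19
  Term 3 contributes 5 + 3 · 6 = 23
  Term 4 contributes 5 + 4 · 6 = 29
p(6) = ⊕ of these = min[-3, 5, 19, 23, 29] = -3.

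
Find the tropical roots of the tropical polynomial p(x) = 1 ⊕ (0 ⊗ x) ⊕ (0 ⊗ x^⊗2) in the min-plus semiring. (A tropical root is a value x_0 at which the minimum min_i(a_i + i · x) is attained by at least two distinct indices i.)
Roots: {0, 1}

Each tropical root is a break point of the lower envelope of the lines y = a_i + i · x (there are 3 lines, with slopes 0, 1, ..., 2). Only the lines that attain the minimum somewhere contribute to roots; other lines are dominated. Here the surviving (envelope) indices are i = 2, i = 1, i = 0.
Intersections between consecutive envelope lines give the roots: for adjacent envelope indices i < j the intersection is x = (a_i − a_j) / (j − i). Reading off the sorted break points: {0, 1}.
Verification: at each break x_0, at least two indices attain the minimum of min_i(a_i + i · x_0).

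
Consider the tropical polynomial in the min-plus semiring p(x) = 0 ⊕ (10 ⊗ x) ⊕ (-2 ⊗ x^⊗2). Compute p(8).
p(8) = 0

A tropical monomial a ⊗ x^⊗i evaluates to a + i · x. Evaluating each term at x = 8:
  Term 0 contributes 0 + 0 · 8 = 0
  Term 1 contributes 10 + 1 · 8 = 18
  Term 2 contributes -2 + 2 · 8 = 14
p(8) = ⊕ of these = min[0, 18, 14] = 0.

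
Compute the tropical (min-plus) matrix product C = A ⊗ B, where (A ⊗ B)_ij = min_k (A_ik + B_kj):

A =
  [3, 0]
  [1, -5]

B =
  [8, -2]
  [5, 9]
A ⊗ B =
  [5, 1]
  [0, -1]

Apply the min-plus product entry-by-entry:
  C[0][0] = min over k of (A[0][0] + B[0][0] = 3 + 8 = 11, A[0][1] + B[1][0] = 0 + 5 = 5) = 5 (attained at k = 1)
  C[0][1] = min over k of (A[0][0] + B[0][1] = 3 + -2 = 1, A[0][1] + B[1][1] = 0 + 9 = 9) = 1 (attained at k = 0)
  C[1][0] = min over k of (A[1][0] + B[0][0] = 1 + 8 = 9, A[1][1] + B[1][0] = -5 + 5 = 0) = 0 (attained at k = 1)
  C[1][1] = min over k of (A[1][0] + B[0][1] = 1 + -2 = -1, A[1][1] + B[1][1] = -5 + 9 = 4) = -1 (attained at k = 0)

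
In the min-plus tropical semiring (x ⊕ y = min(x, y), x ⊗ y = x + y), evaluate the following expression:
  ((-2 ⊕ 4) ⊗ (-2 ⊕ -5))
((-2 ⊕ 4) ⊗ (-2 ⊕ -5)) = -7

Expand innermost to outermost. Recall ⊕ takes the minimum of its arguments and ⊗ takes their sum. Working out the expression ((-2 ⊕ 4) ⊗ (-2 ⊕ -5)) gives -7.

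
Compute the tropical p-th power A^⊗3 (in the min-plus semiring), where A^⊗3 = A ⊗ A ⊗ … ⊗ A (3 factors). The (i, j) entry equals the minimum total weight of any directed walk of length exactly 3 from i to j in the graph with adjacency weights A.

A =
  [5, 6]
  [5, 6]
A^⊗3 =
  [15, 16]
  [15, 16]

Each entry (A^⊗3)_ij equals the minimum over all length-3 walks i = v_0 → v_1 → … → v_3 = j of Σ_t A[v_t][v_{t+1}]. For example, for (i, j) = (0, 1) we minimise over 4 possible intermediate vertex sequences; the minimum is 16, attained along the walk 0 → 0 → 0 → 1.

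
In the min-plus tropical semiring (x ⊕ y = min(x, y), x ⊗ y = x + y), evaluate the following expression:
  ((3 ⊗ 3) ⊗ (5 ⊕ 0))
((3 ⊗ 3) ⊗ (5 ⊕ 0)) = 6

Expand innermost to outermost. Recall ⊕ takes the minimum of its arguments and ⊗ takes their sum. Working out the expression ((3 ⊗ 3) ⊗ (5 ⊕ 0)) gives 6.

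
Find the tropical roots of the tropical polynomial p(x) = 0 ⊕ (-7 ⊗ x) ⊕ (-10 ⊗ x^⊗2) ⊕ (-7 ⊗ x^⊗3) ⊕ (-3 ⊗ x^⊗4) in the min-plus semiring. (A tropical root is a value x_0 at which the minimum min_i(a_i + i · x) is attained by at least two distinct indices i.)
Roots: {-4, -3, 3, 7}

Each tropical root is a break point of the lower envelope of the lines y = a_i + i · x (there are 5 lines, with slopes 0, 1, ..., 4). Only the lines that attain the minimum somewhere contribute to roots; other lines are dominated. Here the surviving (envelope) indices are i = 4, i = 3, i = 2, i = 1, i = 0.
Intersections between consecutive envelope lines give the roots: for adjacent envelope indices i < j the intersection is x = (a_i − a_j) / (j − i). Reading off the sorted break points: {-4, -3, 3, 7}.
Verification: at each break x_0, at least two indices attain the minimum of min_i(a_i + i · x_0).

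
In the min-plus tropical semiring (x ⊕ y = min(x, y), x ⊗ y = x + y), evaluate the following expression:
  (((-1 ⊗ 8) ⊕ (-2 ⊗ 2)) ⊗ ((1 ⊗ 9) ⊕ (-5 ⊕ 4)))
(((-1 ⊗ 8) ⊕ (-2 ⊗ 2)) ⊗ ((1 ⊗ 9) ⊕ (-5 ⊕ 4))) = -5

Expand innermost to outermost. Recall ⊕ takes the minimum of its arguments and ⊗ takes their sum. Working out the expression (((-1 ⊗ 8) ⊕ (-2 ⊗ 2)) ⊗ ((1 ⊗ 9) ⊕ (-5 ⊕ 4))) gives -5.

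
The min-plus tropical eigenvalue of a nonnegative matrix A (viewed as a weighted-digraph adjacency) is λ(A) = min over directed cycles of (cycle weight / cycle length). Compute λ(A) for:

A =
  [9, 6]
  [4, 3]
λ(A) = 3

Enumerate directed cycles and compute their means (weight / length). Sample:
  cycle 0 → 0: weight = 9, length = 1, mean = 9/1 ≈ 9.000
  cycle 1 → 1: weight = 3, length = 1, mean = 3/1 ≈ 3.000
  cycle 0 → 1 → 0: weight = 10, length = 2, mean = 10/2 ≈ 5.000
  cycle 1 → 0 → 1: weight = 10, length = 2, mean = 10/2 ≈ 5.000
Minimum mean = 3.000, attained e.g. along the cycle 1 → 1 with weight 3 and length 1. So λ(A) = 3/1 = 3.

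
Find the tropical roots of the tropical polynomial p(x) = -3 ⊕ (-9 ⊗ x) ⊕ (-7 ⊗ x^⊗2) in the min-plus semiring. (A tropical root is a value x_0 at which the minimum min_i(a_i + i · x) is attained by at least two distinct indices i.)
Roots: {-2, 6}

Each tropical root is a break point of the lower envelope of the lines y = a_i + i · x (there are 3 lines, with slopes 0, 1, ..., 2). Only the lines that attain the minimum somewhere contribute to roots; other lines are dominated. Here the surviving (envelope) indices are i = 2, i = 1, i = 0.
Intersections between consecutive envelope lines give the roots: for adjacent envelope indices i < j the intersection is x = (a_i − a_j) / (j − i). Reading off the sorted break points: {-2, 6}.
Verification: at each break x_0, at least two indices attain the minimum of min_i(a_i + i · x_0).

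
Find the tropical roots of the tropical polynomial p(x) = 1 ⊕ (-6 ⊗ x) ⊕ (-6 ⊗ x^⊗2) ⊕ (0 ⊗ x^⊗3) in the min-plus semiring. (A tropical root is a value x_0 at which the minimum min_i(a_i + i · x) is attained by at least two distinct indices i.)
Roots: {-6, 0, 7}

Each tropical root is a break point of the lower envelope of the lines y = a_i + i · x (there are 4 lines, with slopes 0, 1, ..., 3). Only the lines that attain the minimum somewhere contribute to roots; other lines are dominated. Here the surviving (envelope) indices are i = 3, i = 2, i = 1, i = 0.
Intersections between consecutive envelope lines give the roots: for adjacent envelope indices i < j the intersection is x = (a_i − a_j) / (j − i). Reading off the sorted break points: {-6, 0, 7}.
Verification: at each break x_0, at least two indices attain the minimum of min_i(a_i + i · x_0).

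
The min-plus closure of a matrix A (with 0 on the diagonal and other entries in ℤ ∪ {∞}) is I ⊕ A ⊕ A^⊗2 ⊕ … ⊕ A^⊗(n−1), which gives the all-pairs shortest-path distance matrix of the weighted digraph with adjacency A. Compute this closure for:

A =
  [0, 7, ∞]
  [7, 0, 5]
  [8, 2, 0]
Closure =
  [0, 7, 12]
  [7, 0, 5]
  [8, 2, 0]

This is the Floyd-Warshall all-pairs shortest-path computation. For each intermediate vertex k = 0, 1, …, 2, update dist[i][j] ← min(dist[i][j], dist[i][k] + dist[k][j]). The final matrix gives, for each (i, j), the minimum total weight of any directed path from i to j (possibly empty when i = j).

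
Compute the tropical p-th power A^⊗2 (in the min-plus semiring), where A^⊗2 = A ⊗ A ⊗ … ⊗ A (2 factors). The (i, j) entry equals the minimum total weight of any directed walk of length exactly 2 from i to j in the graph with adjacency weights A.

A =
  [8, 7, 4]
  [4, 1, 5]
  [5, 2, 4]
A^⊗2 =
  [9, 6, 8]
  [5, 2, 6]
  [6, 3, 7]

Each entry (A^⊗2)_ij equals the minimum over all length-2 walks i = v_0 → v_1 → … → v_2 = j of Σ_t A[v_t][v_{t+1}]. For example, for (i, j) = (0, 2) we minimise over 3 possible intermediate vertex sequences; the minimum is 8, attained along the walk 0 → 2 → 2.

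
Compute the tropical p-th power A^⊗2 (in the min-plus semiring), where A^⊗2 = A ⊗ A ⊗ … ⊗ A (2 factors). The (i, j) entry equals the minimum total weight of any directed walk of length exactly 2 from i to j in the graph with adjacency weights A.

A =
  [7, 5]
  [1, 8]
A^⊗2 =
  [6, 12]
  [8, 6]

Each entry (A^⊗2)_ij equals the minimum over all length-2 walks i = v_0 → v_1 → … → v_2 = j of Σ_t A[v_t][v_{t+1}]. For example, for (i, j) = (0, 1) we minimise over 2 possible intermediate vertex sequences; the minimum is 12, attained along the walk 0 → 0 → 1.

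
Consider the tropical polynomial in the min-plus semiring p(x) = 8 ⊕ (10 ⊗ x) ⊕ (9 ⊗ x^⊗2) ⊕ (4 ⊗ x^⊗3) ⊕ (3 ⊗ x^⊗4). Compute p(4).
p(4) = 8

A tropical monomial a ⊗ x^⊗i evaluates to a + i · x. Evaluating each term at x = 4:
  Term 0 contributes 8 + 0 · 4 = 8
  Term 1 contributes 10 + 1 · 4 = 14
  Term 2 contributes 9 + 2 · 4 = 17
  Term 3 contributes 4 + 3 · 4 = 16
  Term 4 contributes 3 + 4 · 4 = 19
p(4) = ⊕ of these = min[8, 14, 17, 16, 19] = 8.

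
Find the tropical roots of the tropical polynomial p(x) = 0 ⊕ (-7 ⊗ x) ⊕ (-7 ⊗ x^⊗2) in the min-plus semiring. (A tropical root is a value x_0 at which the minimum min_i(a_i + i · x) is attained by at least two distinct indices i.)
Roots: {0, 7}

Each tropical root is a break point of the lower envelope of the lines y = a_i + i · x (there are 3 lines, with slopes 0, 1, ..., 2). Only the lines that attain the minimum somewhere contribute to roots; other lines are dominated. Here the surviving (envelope) indices are i = 2, i = 1, i = 0.
Intersections between consecutive envelope lines give the roots: for adjacent envelope indices i < j the intersection is x = (a_i − a_j) / (j − i). Reading off the sorted break points: {0, 7}.
Verification: at each break x_0, at least two indices attain the minimum of min_i(a_i + i · x_0).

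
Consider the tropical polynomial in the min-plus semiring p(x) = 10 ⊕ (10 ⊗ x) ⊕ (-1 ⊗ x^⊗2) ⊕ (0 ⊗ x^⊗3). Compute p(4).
p(4) = 7

A tropical monomial a ⊗ x^⊗i evaluates to a + i · x. Evaluating each term at x = 4:
  Term 0 contributes 10 + 0 · 4 = 10
  Term 1 contributes 10 + 1 · 4 = 14
  Term 2 contributes -1 + 2 · 4 = 7
  Term 3 contributes 0 + 3 · 4 = 12
p(4) = ⊕ of these = min[10, 14, 7, 12] = 7.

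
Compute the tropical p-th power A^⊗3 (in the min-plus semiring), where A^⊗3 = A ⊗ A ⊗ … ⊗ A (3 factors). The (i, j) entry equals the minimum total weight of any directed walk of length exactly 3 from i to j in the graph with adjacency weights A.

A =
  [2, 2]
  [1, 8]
A^⊗3 =
  [5, 5]
  [4, 5]

Each entry (A^⊗3)_ij equals the minimum over all length-3 walks i = v_0 → v_1 → … → v_3 = j of Σ_t A[v_t][v_{t+1}]. For example, for (i, j) = (0, 1) we minimise over 4 possible intermediate vertex sequences; the minimum is 5, attained along the walk 0 → 1 → 0 → 1.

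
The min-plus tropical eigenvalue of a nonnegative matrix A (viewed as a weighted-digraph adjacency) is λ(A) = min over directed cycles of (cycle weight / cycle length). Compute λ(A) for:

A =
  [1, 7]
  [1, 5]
λ(A) = 1

Enumerate directed cycles and compute their means (weight / length). Sample:
  cycle 0 → 0: weight = 1, length = 1, mean = 1/1 ≈ 1.000
  cycle 1 → 1: weight = 5, length = 1, mean = 5/1 ≈ 5.000
  cycle 0 → 1 → 0: weight = 8, length = 2, mean = 8/2 ≈ 4.000
  cycle 1 → 0 → 1: weight = 8, length = 2, mean = 8/2 ≈ 4.000
Minimum mean = 1.000, attained e.g. along the cycle 0 → 0 with weight 1 and length 1. So λ(A) = 1/1 = 1.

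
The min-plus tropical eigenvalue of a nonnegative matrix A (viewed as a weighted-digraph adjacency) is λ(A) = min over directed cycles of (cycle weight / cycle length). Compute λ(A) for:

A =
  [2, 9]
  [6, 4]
λ(A) = 2

Enumerate directed cycles and compute their means (weight / length). Sample:
  cycle 0 → 0: weight = 2, length = 1, mean = 2/1 ≈ 2.000
  cycle 1 → 1: weight = 4, length = 1, mean = 4/1 ≈ 4.000
  cycle 0 → 1 → 0: weight = 15, length = 2, mean = 15/2 ≈ 7.500
  cycle 1 → 0 → 1: weight = 15, length = 2, mean = 15/2 ≈ 7.500
Minimum mean = 2.000, attained e.g. along the cycle 0 → 0 with weight 2 and length 1. So λ(A) = 2/1 = 2.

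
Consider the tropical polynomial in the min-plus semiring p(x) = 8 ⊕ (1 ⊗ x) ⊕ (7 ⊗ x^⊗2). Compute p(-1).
p(-1) = 0

A tropical monomial a ⊗ x^⊗i evaluates to a + i · x. Evaluating each term at x = -1:
  Term 0 contributes 8 + 0 · -1 = 8
  Term 1 contributes 1 + 1 · -1 = 0
  Term 2 contributes 7 + 2 · -1 = 5
p(-1) = ⊕ of these = min[8, 0, 5] = 0.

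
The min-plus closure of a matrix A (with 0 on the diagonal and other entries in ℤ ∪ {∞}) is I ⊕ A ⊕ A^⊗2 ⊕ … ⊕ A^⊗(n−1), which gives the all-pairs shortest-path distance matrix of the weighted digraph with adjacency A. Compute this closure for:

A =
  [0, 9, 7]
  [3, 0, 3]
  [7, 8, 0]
Closure =
  [0, 9, 7]
  [3, 0, 3]
  [7, 8, 0]

This is the Floyd-Warshall all-pairs shortest-path computation. For each intermediate vertex k = 0, 1, …, 2, update dist[i][j] ← min(dist[i][j], dist[i][k] + dist[k][j]). The final matrix gives, for each (i, j), the minimum total weight of any directed path from i to j (possibly empty when i = j).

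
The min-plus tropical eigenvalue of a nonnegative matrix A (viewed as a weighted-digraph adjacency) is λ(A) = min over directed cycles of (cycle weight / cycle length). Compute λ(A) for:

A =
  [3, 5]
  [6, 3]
λ(A) = 3

Enumerate directed cycles and compute their means (weight / length). Sample:
  cycle 0 → 0: weight = 3, length = 1, mean = 3/1 ≈ 3.000
  cycle 1 → 1: weight = 3, length = 1, mean = 3/1 ≈ 3.000
  cycle 0 → 1 → 0: weight = 11, length = 2, mean = 11/2 ≈ 5.500
  cycle 1 → 0 → 1: weight = 11, length = 2, mean = 11/2 ≈ 5.500
Minimum mean = 3.000, attained e.g. along the cycle 0 → 0 with weight 3 and length 1. So λ(A) = 3/1 = 3.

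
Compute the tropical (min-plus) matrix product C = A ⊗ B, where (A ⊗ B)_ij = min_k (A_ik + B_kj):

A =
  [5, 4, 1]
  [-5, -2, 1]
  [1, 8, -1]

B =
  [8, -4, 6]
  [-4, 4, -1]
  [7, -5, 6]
A ⊗ B =
  [0, -4, 3]
  [-6, -9, -3]
  [4, -6, 5]

Apply the min-plus product entry-by-entry:
  C[0][0] = min over k of (A[0][0] + B[0][0] = 5 + 8 = 13, A[0][1] + B[1][0] = 4 + -4 = 0, A[0][2] + B[2][0] = 1 + 7 = 8) = 0 (attained at k = 1)
  C[0][1] = min over k of (A[0][0] + B[0][1] = 5 + -4 = 1, A[0][1] + B[1][1] = 4 + 4 = 8, A[0][2] + B[2][1] = 1 + -5 = -4) = -4 (attained at k = 2)
  C[0][2] = min over k of (A[0][0] + B[0][2] = 5 + 6 = 11, A[0][1] + B[1][2] = 4 + -1 = 3, A[0][2] + B[2][2] = 1 + 6 = 7) = 3 (attained at k = 1)
  C[1][0] = min over k of (A[1][0] + B[0][0] = -5 + 8 = 3, A[1][1] + B[1][0] = -2 + -4 = -6, A[1][2] + B[2][0] = 1 + 7 = 8) = -6 (attained at k = 1)
  C[1][1] = min over k of (A[1][0] + B[0][1] = -5 + -4 = -9, A[1][1] + B[1][1] = -2 + 4 = 2, A[1][2] + B[2][1] = 1 + -5 = -4) = -9 (attained at k = 0)
  C[1][2] = min over k of (A[1][0] + B[0][2] = -5 + 6 = 1, A[1][1] + B[1][2] = -2 + -1 = -3, A[1][2] + B[2][2] = 1 + 6 = 7) = -3 (attained at k = 1)
  C[2][0] = min over k of (A[2][0] + B[0][0] = 1 + 8 = 9, A[2][1] + B[1][0] = 8 + -4 = 4, A[2][2] + B[2][0] = -1 + 7 = 6) = 4 (attained at k = 1)
  C[2][1] = min over k of (A[2][0] + B[0][1] = 1 + -4 = -3, A[2][1] + B[1][1] = 8 + 4 = 12, A[2][2] + B[2][1] = -1 + -5 = -6) = -6 (attained at k = 2)
  C[2][2] = min over k of (A[2][0] + B[0][2] = 1 + 6 = 7, A[2][1] + B[1][2] = 8 + -1 = 7, A[2][2] + B[2][2] = -1 + 6 = 5) = 5 (attained at k = 2)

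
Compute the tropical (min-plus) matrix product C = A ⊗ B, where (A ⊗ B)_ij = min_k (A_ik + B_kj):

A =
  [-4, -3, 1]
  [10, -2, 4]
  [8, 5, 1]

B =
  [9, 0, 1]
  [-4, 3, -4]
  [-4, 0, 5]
A ⊗ B =
  [-7, -4, -7]
  [-6, 1, -6]
  [-3, 1, 1]

Apply the min-plus product entry-by-entry:
  C[0][0] = min over k of (A[0][0] + B[0][0] = -4 + 9 = 5, A[0][1] + B[1][0] = -3 + -4 = -7, A[0][2] + B[2][0] = 1 + -4 = -3) = -7 (attained at k = 1)
  C[0][1] = min over k of (A[0][0] + B[0][1] = -4 + 0 = -4, A[0][1] + B[1][1] = -3 + 3 = 0, A[0][2] + B[2][1] = 1 + 0 = 1) = -4 (attained at k = 0)
  C[0][2] = min over k of (A[0][0] + B[0][2] = -4 + 1 = -3, A[0][1] + B[1][2] = -3 + -4 = -7, A[0][2] + B[2][2] = 1 + 5 = 6) = -7 (attained at k = 1)
  C[1][0] = min over k of (A[1][0] + B[0][0] = 10 + 9 = 19, A[1][1] + B[1][0] = -2 + -4 = -6, A[1][2] + B[2][0] = 4 + -4 = 0) = -6 (attained at k = 1)
  C[1][1] = min over k of (A[1][0] + B[0][1] = 10 + 0 = 10, A[1][1] + B[1][1] = -2 + 3 = 1, A[1][2] + B[2][1] = 4 + 0 = 4) = 1 (attained at k = 1)
  C[1][2] = min over k of (A[1][0] + B[0][2] = 10 + 1 = 11, A[1][1] + B[1][2] = -2 + -4 = -6, A[1][2] + B[2][2] = 4 + 5 = 9) = -6 (attained at k = 1)
  C[2][0] = min over k of (A[2][0] + B[0][0] = 8 + 9 = 17, A[2][1] + B[1][0] = 5 + -4 = 1, A[2][2] + B[2][0] = 1 + -4 = -3) = -3 (attained at k = 2)
  C[2][1] = min over k of (A[2][0] + B[0][1] = 8 + 0 = 8, A[2][1] + B[1][1] = 5 + 3 = 8, A[2][2] + B[2][1] = 1 + 0 = 1) = 1 (attained at k = 2)
  C[2][2] = min over k of (A[2][0] + B[0][2] = 8 + 1 = 9, A[2][1] + B[1][2] = 5 + -4 = 1, A[2][2] + B[2][2] = 1 + 5 = 6) = 1 (attained at k = 1)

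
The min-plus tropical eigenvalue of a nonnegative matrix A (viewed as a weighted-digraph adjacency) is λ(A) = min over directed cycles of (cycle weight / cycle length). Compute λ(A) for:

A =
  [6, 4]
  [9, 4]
λ(A) = 4

Enumerate directed cycles and compute their means (weight / length). Sample:
  cycle 0 → 0: weight = 6, length = 1, mean = 6/1 ≈ 6.000
  cycle 1 → 1: weight = 4, length = 1, mean = 4/1 ≈ 4.000
  cycle 0 → 1 → 0: weight = 13, length = 2, mean = 13/2 ≈ 6.500
  cycle 1 → 0 → 1: weight = 13, length = 2, mean = 13/2 ≈ 6.500
Minimum mean = 4.000, attained e.g. along the cycle 1 → 1 with weight 4 and length 1. So λ(A) = 4/1 = 4.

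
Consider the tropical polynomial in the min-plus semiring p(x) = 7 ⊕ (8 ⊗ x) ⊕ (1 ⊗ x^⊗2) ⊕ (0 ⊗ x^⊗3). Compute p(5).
p(5) = 7

A tropical monomial a ⊗ x^⊗i evaluates to a + i · x. Evaluating each term at x = 5:
  Term 0 contributes 7 + 0 · 5 = 7
  Term 1 contributes 8 + 1 · 5 = 13
  Term 2 contributes 1 + 2 · 5 = 11
  Term 3 contributes 0 + 3 · 5 = 15
p(5) = ⊕ of these = min[7, 13, 11, 15] = 7.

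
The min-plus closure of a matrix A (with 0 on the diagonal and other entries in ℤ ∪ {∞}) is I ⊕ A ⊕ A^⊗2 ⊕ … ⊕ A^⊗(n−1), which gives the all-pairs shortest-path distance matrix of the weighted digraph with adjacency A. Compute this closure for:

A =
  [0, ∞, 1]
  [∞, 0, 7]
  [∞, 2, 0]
Closure =
  [0, 3, 1]
  [∞, 0, 7]
  [∞, 2, 0]

This is the Floyd-Warshall all-pairs shortest-path computation. For each intermediate vertex k = 0, 1, …, 2, update dist[i][j] ← min(dist[i][j], dist[i][k] + dist[k][j]). The final matrix gives, for each (i, j), the minimum total weight of any directed path from i to j (possibly empty when i = j).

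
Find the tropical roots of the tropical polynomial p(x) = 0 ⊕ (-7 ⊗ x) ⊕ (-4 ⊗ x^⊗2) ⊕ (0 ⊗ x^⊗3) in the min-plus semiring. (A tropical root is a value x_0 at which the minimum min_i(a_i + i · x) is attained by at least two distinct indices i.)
Roots: {-4, -3, 7}

Each tropical root is a break point of the lower envelope of the lines y = a_i + i · x (there are 4 lines, with slopes 0, 1, ..., 3). Only the lines that attain the minimum somewhere contribute to roots; other lines are dominated. Here the surviving (envelope) indices are i = 3, i = 2, i = 1, i = 0.
Intersections between consecutive envelope lines give the roots: for adjacent envelope indices i < j the intersection is x = (a_i − a_j) / (j − i). Reading off the sorted break points: {-4, -3, 7}.
Verification: at each break x_0, at least two indices attain the minimum of min_i(a_i + i · x_0).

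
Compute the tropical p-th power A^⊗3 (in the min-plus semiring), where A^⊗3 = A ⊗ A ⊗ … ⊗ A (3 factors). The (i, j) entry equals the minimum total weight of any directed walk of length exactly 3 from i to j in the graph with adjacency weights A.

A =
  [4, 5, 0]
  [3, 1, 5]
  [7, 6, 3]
A^⊗3 =
  [9, 7, 6]
  [5, 3, 4]
  [10, 8, 9]

Each entry (A^⊗3)_ij equals the minimum over all length-3 walks i = v_0 → v_1 → … → v_3 = j of Σ_t A[v_t][v_{t+1}]. For example, for (i, j) = (0, 2) we minimise over 9 possible intermediate vertex sequences; the minimum is 6, attained along the walk 0 → 2 → 2 → 2.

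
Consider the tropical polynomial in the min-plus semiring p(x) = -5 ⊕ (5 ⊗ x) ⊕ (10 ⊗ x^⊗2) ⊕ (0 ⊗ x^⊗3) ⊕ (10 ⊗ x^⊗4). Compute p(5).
p(5) = -5

A tropical monomial a ⊗ x^⊗i evaluates to a + i · x. Evaluating each term at x = 5:
  Term 0 contributes -5 + 0 · 5 = -5
  Term 1 contributes 5 + 1 · 5 = 10
  Term 2 contributes 10 + 2 · 5 = 20
  Term 3 contributes 0 + 3 · 5 = 15
  Term 4 contributes 10 + 4 · 5 = 30
p(5) = ⊕ of these = min[-5, 10, 20, 15, 30] = -5.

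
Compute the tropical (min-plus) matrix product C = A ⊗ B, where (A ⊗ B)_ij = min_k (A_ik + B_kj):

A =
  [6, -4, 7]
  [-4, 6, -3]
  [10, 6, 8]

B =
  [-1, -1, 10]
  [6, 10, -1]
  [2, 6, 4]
A ⊗ B =
  [2, 5, -5]
  [-5, -5, 1]
  [9, 9, 5]

Apply the min-plus product entry-by-entry:
  C[0][0] = min over k of (A[0][0] + B[0][0] = 6 + -1 = 5, A[0][1] + B[1][0] = -4 + 6 = 2, A[0][2] + B[2][0] = 7 + 2 = 9) = 2 (attained at k = 1)
  C[0][1] = min over k of (A[0][0] + B[0][1] = 6 + -1 = 5, A[0][1] + B[1][1] = -4 + 10 = 6, A[0][2] + B[2][1] = 7 + 6 = 13) = 5 (attained at k = 0)
  C[0][2] = min over k of (A[0][0] + B[0][2] = 6 + 10 = 16, A[0][1] + B[1][2] = -4 + -1 = -5, A[0][2] + B[2][2] = 7 + 4 = 11) = -5 (attained at k = 1)
  C[1][0] = min over k of (A[1][0] + B[0][0] = -4 + -1 = -5, A[1][1] + B[1][0] = 6 + 6 = 12, A[1][2] + B[2][0] = -3 + 2 = -1) = -5 (attained at k = 0)
  C[1][1] = min over k of (A[1][0] + B[0][1] = -4 + -1 = -5, A[1][1] + B[1][1] = 6 + 10 = 16, A[1][2] + B[2][1] = -3 + 6 = 3) = -5 (attained at k = 0)
  C[1][2] = min over k of (A[1][0] + B[0][2] = -4 + 10 = 6, A[1][1] + B[1][2] = 6 + -1 = 5, A[1][2] + B[2][2] = -3 + 4 = 1) = 1 (attained at k = 2)
  C[2][0] = min over k of (A[2][0] + B[0][0] = 10 + -1 = 9, A[2][1] + B[1][0] = 6 + 6 = 12, A[2][2] + B[2][0] = 8 + 2 = 10) = 9 (attained at k = 0)
  C[2][1] = min over k of (A[2][0] + B[0][1] = 10 + -1 = 9, A[2][1] + B[1][1] = 6 + 10 = 16, A[2][2] + B[2][1] = 8 + 6 = 14) = 9 (attained at k = 0)
  C[2][2] = min over k of (A[2][0] + B[0][2] = 10 + 10 = 20, A[2][1] + B[1][2] = 6 + -1 = 5, A[2][2] + B[2][2] = 8 + 4 = 12) = 5 (attained at k = 1)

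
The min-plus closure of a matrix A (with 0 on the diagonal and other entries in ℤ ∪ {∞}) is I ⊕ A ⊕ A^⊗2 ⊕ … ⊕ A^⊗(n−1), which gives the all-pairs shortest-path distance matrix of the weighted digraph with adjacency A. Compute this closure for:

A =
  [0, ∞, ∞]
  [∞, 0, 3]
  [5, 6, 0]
Closure =
  [0, ∞, ∞]
  [8, 0, 3]
  [5, 6, 0]

This is the Floyd-Warshall all-pairs shortest-path computation. For each intermediate vertex k = 0, 1, …, 2, update dist[i][j] ← min(dist[i][j], dist[i][k] + dist[k][j]). The final matrix gives, for each (i, j), the minimum total weight of any directed path from i to j (possibly empty when i = j).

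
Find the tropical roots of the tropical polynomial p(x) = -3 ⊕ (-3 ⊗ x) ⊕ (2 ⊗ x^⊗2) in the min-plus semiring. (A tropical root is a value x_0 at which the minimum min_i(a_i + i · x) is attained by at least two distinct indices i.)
Roots: {-5, 0}

Each tropical root is a break point of the lower envelope of the lines y = a_i + i · x (there are 3 lines, with slopes 0, 1, ..., 2). Only the lines that attain the minimum somewhere contribute to roots; other lines are dominated. Here the surviving (envelope) indices are i = 2, i = 1, i = 0.
Intersections between consecutive envelope lines give the roots: for adjacent envelope indices i < j the intersection is x = (a_i − a_j) / (j − i). Reading off the sorted break points: {-5, 0}.
Verification: at each break x_0, at least two indices attain the minimum of min_i(a_i + i · x_0).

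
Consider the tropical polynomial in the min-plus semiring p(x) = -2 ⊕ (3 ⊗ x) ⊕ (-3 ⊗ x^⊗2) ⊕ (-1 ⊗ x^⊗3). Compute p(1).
p(1) = -2

A tropical monomial a ⊗ x^⊗i evaluates to a + i · x. Evaluating each term at x = 1:
  Term 0 contributes -2 + 0 · 1 = -2
  Term 1 contributes 3 + 1 · 1 = 4
  Term 2 contributes -3 + 2 · 1 = -1
  Term 3 contributes -1 + 3 · 1 = 2
p(1) = ⊕ of these = min[-2, 4, -1, 2] = -2.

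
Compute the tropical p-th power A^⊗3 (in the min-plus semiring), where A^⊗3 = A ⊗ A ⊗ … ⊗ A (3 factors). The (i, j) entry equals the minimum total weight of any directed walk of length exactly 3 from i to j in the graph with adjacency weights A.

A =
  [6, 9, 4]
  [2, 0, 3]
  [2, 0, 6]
A^⊗3 =
  [6, 4, 7]
  [2, 0, 3]
  [2, 0, 3]

Each entry (A^⊗3)_ij equals the minimum over all length-3 walks i = v_0 → v_1 → … → v_3 = j of Σ_t A[v_t][v_{t+1}]. For example, for (i, j) = (0, 2) we minimise over 9 possible intermediate vertex sequences; the minimum is 7, attained along the walk 0 → 2 → 1 → 2.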